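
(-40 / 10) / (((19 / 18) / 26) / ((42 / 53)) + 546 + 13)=-78624 / 10988711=-0.01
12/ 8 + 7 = 17/ 2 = 8.50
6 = 6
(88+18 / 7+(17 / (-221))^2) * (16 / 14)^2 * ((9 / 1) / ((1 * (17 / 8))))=493761024 / 985439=501.06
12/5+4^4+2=1302/5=260.40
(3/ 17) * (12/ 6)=6/ 17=0.35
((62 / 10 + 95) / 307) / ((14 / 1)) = 253 / 10745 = 0.02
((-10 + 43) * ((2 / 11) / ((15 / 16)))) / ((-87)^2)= 32 / 37845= 0.00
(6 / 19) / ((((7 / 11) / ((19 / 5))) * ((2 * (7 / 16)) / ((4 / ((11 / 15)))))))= 576 / 49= 11.76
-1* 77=-77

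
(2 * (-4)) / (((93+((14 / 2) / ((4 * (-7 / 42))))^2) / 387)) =-4128 / 271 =-15.23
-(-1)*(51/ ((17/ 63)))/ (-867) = -63/ 289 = -0.22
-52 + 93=41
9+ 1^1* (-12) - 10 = -13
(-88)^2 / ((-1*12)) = -1936 / 3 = -645.33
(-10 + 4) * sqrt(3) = -6 * sqrt(3) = -10.39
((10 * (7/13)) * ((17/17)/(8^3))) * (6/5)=21/1664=0.01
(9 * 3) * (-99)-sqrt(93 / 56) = -2673-sqrt(1302) / 28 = -2674.29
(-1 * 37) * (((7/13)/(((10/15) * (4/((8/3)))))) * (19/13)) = -4921/169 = -29.12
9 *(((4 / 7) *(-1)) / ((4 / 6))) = -54 / 7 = -7.71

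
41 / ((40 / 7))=287 / 40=7.18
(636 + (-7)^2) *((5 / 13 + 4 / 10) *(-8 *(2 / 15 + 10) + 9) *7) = -17623543 / 65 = -271131.43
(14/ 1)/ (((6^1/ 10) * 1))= 70/ 3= 23.33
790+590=1380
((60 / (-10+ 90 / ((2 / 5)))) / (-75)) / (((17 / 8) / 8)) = -256 / 18275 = -0.01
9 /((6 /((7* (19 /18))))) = 133 /12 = 11.08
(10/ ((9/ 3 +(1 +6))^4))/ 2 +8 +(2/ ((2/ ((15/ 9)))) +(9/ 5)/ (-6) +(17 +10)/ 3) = 110203/ 6000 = 18.37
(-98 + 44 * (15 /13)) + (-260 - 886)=-15512 /13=-1193.23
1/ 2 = 0.50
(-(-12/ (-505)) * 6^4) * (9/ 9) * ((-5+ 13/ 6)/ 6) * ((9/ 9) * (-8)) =-116.34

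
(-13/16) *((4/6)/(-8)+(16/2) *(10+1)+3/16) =-54977/768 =-71.58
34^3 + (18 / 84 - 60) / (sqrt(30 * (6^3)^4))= 39304 - 31 * sqrt(30) / 725760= 39304.00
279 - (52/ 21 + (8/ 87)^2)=14650613/ 52983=276.52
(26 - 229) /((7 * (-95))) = 29 /95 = 0.31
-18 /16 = -1.12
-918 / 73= -12.58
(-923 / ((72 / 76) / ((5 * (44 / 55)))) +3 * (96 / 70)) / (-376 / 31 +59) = -38015114 / 457695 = -83.06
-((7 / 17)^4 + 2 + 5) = -587048 / 83521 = -7.03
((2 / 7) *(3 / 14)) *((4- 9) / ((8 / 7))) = -15 / 56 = -0.27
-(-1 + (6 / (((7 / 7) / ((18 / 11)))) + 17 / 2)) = -381 / 22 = -17.32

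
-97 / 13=-7.46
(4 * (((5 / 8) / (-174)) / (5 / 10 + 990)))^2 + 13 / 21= 73551495133 / 118813953636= 0.62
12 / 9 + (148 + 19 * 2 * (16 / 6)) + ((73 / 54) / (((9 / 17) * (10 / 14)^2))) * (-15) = 142231 / 810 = 175.59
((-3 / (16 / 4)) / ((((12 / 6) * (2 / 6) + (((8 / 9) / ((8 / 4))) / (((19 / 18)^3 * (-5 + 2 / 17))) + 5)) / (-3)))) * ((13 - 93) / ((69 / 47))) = -21.94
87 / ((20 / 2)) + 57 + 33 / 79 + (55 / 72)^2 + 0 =136582811 / 2047680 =66.70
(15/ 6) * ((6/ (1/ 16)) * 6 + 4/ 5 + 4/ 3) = 4336/ 3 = 1445.33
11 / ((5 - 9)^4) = 11 / 256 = 0.04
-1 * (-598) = 598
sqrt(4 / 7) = 2 * sqrt(7) / 7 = 0.76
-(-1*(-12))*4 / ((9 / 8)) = -128 / 3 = -42.67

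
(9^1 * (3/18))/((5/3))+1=19/10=1.90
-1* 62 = -62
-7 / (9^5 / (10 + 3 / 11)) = -791 / 649539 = -0.00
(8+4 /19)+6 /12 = 331 /38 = 8.71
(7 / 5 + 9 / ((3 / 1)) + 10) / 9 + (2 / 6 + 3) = 74 / 15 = 4.93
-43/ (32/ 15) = -645/ 32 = -20.16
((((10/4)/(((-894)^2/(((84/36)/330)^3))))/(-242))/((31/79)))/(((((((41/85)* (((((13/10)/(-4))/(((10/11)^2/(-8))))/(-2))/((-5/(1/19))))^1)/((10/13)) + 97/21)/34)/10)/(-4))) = 6509546181250/1902987010038687582241683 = 0.00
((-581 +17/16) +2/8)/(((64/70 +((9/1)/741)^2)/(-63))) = 1247717937375/31241648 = 39937.65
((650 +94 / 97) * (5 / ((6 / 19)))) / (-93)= -333260 / 3007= -110.83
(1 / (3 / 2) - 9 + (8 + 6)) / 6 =17 / 18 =0.94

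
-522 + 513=-9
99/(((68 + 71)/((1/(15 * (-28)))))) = -33/19460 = -0.00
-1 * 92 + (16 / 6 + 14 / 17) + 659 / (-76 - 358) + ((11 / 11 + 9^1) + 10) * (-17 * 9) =-69722725 / 22134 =-3150.03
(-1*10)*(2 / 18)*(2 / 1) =-2.22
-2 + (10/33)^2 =-2078/1089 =-1.91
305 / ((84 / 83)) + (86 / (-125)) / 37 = 117074651 / 388500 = 301.35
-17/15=-1.13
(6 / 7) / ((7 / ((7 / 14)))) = 3 / 49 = 0.06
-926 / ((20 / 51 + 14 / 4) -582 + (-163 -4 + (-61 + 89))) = 94452 / 73145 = 1.29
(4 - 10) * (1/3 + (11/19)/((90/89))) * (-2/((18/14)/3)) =21686/855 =25.36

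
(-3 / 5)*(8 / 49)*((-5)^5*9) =135000 / 49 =2755.10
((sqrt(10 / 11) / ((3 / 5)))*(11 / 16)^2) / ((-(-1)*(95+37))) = 0.01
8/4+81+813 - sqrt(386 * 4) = 896 - 2 * sqrt(386) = 856.71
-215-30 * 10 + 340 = -175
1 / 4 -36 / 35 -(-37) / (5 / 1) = 927 / 140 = 6.62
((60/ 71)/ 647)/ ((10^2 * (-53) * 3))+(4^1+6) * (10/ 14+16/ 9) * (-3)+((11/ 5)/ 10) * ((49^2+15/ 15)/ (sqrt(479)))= -19112088871/ 255639405+13211 * sqrt(479)/ 11975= -50.62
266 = 266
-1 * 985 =-985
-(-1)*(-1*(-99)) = 99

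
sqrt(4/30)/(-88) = -sqrt(30)/1320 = -0.00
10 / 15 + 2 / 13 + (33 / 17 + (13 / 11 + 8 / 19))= 604784 / 138567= 4.36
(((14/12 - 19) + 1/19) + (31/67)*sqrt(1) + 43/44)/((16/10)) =-13729165/1344288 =-10.21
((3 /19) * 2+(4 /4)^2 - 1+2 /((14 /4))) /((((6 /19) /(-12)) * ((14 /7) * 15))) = -118 /105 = -1.12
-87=-87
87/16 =5.44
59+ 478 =537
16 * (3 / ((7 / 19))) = 912 / 7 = 130.29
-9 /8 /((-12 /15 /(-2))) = -45 /16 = -2.81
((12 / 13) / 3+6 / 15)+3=241 / 65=3.71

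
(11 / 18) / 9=11 / 162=0.07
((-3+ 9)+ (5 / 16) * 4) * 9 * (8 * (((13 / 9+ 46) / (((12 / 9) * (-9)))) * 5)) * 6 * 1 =-61915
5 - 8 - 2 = -5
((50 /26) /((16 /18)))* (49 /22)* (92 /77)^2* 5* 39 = 1785375 /1331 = 1341.38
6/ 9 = 2/ 3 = 0.67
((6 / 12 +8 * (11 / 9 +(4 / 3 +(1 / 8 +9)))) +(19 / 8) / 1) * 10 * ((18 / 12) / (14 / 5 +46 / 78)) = 2253875 / 5288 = 426.22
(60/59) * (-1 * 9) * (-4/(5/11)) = 4752/59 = 80.54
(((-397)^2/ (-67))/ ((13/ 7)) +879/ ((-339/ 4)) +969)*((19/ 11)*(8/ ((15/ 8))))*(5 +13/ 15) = -294930040832/ 22145175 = -13318.03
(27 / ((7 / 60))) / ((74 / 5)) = 15.64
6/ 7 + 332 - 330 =20/ 7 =2.86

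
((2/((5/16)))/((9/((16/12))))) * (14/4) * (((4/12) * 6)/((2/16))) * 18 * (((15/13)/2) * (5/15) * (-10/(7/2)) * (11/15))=-385.09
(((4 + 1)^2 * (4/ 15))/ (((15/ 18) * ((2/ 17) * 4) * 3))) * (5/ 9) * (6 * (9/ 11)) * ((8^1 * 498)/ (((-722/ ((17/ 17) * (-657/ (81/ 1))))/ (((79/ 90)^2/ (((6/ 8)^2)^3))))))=10532318789632/ 3517253685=2994.47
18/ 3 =6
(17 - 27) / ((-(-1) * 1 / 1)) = -10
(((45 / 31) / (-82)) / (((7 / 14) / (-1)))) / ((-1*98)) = -45 / 124558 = -0.00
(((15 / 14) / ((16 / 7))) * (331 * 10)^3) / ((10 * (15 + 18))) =4533086375 / 88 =51512345.17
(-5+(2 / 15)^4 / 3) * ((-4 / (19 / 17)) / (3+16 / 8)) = 51636412 / 14428125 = 3.58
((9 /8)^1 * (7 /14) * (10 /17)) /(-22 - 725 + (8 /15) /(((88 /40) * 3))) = -891 /2011304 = -0.00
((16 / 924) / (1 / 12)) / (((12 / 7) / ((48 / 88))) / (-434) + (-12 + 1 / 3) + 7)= -10416 / 234289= -0.04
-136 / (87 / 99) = -4488 / 29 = -154.76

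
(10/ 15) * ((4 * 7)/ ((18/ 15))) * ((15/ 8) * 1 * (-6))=-175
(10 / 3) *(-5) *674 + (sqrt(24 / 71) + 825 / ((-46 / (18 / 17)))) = -13198975 / 1173 + 2 *sqrt(426) / 71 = -11251.74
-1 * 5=-5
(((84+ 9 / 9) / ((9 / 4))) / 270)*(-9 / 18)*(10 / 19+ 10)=-3400 / 4617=-0.74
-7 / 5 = -1.40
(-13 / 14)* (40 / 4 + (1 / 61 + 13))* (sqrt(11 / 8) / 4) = -4563* sqrt(22) / 3416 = -6.27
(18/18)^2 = 1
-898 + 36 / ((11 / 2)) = -9806 / 11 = -891.45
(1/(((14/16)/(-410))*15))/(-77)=656/1617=0.41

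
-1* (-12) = 12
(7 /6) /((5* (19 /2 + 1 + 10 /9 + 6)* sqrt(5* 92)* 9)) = 7* sqrt(115) /1093650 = 0.00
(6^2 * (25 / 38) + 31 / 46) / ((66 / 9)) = 63867 / 19228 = 3.32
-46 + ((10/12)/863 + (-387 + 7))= -2205823/5178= -426.00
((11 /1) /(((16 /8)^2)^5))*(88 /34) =121 /4352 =0.03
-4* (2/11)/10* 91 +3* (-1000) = -165364/55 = -3006.62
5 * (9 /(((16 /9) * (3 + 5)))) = 405 /128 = 3.16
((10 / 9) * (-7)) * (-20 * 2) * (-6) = -5600 / 3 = -1866.67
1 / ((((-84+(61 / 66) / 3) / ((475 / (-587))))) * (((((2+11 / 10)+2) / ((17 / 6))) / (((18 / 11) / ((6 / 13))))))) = 185250 / 9727177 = 0.02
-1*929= -929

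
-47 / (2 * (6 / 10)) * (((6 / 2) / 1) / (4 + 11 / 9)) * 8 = -180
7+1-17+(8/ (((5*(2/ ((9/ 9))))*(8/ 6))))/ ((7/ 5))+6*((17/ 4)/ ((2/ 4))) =297/ 7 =42.43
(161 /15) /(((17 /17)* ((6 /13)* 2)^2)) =27209 /2160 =12.60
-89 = -89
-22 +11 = -11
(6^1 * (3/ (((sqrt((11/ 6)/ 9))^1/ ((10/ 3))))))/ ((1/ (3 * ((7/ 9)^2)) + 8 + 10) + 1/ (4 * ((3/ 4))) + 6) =5.34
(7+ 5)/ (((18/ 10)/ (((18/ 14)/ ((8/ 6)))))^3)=10125/ 5488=1.84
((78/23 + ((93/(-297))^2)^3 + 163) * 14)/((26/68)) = 1715058913506930040/281502564670899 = 6092.52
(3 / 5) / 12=1 / 20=0.05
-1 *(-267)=267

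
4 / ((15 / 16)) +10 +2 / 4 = 443 / 30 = 14.77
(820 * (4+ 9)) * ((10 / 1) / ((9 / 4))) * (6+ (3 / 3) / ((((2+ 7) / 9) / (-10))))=-1705600 / 9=-189511.11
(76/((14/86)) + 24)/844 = 859/1477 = 0.58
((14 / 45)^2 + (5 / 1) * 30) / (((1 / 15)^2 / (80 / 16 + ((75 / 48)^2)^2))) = 36387655255 / 98304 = 370154.37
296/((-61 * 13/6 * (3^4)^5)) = -0.00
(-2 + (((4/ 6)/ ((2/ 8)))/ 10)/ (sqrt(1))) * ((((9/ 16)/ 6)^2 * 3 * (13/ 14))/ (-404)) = 1521/ 14479360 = 0.00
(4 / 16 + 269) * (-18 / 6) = -3231 / 4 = -807.75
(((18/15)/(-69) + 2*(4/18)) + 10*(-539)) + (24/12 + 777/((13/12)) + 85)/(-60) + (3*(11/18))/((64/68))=-2325466993/430560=-5401.03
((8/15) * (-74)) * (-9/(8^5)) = 111/10240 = 0.01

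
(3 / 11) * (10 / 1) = 2.73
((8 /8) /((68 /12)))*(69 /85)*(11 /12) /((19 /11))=8349 /109820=0.08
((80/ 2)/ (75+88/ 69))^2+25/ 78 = 1286652025/ 2160535182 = 0.60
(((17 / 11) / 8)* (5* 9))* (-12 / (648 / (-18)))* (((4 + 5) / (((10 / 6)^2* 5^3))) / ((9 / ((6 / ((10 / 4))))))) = 1377 / 68750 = 0.02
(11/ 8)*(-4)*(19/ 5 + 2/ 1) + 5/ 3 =-907/ 30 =-30.23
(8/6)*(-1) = -4/3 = -1.33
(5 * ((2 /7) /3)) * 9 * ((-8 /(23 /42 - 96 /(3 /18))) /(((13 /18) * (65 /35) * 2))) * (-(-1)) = 90720 /4084561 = 0.02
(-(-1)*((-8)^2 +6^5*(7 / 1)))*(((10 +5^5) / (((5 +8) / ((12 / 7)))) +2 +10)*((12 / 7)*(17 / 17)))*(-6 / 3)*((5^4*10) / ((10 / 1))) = -2434210560000 / 49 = -49677766530.61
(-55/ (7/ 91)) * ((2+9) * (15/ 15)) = -7865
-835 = -835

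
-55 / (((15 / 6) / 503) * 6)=-5533 / 3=-1844.33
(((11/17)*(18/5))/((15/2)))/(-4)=-33/425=-0.08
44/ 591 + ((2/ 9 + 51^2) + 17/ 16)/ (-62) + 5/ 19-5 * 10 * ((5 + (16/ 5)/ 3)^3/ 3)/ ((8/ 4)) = -2860661111371/ 1503787680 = -1902.30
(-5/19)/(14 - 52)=0.01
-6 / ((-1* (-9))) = -2 / 3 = -0.67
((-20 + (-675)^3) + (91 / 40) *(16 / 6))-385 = -4613209109 / 15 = -307547273.93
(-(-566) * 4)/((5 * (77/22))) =4528/35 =129.37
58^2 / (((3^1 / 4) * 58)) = 232 / 3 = 77.33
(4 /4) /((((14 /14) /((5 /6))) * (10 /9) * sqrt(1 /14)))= 3 * sqrt(14) /4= 2.81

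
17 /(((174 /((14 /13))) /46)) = 5474 /1131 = 4.84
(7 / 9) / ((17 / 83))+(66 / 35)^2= 1378193 / 187425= 7.35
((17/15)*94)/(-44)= -799/330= -2.42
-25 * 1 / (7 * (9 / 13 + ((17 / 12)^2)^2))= -6739200 / 8906779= -0.76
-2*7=-14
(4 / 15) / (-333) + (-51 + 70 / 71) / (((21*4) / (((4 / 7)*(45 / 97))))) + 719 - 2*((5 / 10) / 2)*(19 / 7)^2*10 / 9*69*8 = -2596672985612 / 1685627685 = -1540.48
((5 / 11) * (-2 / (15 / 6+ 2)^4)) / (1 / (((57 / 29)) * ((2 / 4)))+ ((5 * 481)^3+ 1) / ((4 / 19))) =-1216 / 36242251266233133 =-0.00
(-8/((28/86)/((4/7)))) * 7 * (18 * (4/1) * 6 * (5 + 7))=-3566592/7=-509513.14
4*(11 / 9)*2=88 / 9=9.78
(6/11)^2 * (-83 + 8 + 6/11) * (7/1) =-206388/1331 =-155.06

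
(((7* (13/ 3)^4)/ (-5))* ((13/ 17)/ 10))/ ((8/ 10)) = -2599051/ 55080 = -47.19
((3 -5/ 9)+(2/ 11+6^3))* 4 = 86576/ 99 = 874.51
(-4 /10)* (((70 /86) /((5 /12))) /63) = -0.01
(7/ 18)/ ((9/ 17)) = 119/ 162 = 0.73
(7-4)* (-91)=-273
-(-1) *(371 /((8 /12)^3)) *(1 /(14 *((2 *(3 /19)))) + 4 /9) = 26871 /32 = 839.72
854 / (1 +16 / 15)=12810 / 31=413.23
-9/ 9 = -1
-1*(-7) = 7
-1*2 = -2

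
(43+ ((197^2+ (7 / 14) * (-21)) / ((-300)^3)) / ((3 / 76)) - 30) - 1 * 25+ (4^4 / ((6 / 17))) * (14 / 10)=40638925657 / 40500000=1003.43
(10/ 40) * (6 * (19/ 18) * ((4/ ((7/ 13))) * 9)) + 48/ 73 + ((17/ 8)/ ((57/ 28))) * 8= 3345689/ 29127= 114.87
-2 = -2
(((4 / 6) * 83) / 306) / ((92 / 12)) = 83 / 3519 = 0.02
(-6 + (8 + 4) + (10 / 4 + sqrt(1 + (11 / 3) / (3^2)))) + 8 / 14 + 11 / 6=sqrt(114) / 9 + 229 / 21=12.09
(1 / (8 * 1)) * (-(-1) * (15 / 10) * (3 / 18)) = 1 / 32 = 0.03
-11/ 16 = -0.69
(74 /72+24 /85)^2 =16072081 /9363600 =1.72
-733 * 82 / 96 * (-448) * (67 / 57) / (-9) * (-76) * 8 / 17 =1804141696 / 1377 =1310197.31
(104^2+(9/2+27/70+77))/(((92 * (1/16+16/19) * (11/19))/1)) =550779144/2435125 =226.18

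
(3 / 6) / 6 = 1 / 12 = 0.08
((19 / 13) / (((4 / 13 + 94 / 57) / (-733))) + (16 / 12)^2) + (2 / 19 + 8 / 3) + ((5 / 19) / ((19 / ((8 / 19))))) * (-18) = -48606627209 / 89509950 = -543.03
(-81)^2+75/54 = 118123/18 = 6562.39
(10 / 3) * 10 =100 / 3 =33.33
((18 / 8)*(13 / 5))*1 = 117 / 20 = 5.85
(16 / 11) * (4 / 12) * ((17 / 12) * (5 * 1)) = 340 / 99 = 3.43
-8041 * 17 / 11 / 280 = -12427 / 280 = -44.38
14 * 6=84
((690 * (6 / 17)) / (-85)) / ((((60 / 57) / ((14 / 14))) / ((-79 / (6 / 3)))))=310707 / 2890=107.51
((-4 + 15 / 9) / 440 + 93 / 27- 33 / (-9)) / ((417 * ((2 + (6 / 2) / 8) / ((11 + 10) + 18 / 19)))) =1481 / 9405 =0.16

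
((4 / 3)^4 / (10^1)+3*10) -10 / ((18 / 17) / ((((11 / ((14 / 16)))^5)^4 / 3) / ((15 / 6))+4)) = -395570247554766839847867295380092486816782 / 32315867850532860405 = -12240743444810325040933.86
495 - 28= 467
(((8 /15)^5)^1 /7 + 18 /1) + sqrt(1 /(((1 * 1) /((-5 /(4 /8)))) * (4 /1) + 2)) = sqrt(10) /4 + 95714018 /5315625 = 18.80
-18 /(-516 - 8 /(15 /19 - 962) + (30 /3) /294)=6903414 /197881631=0.03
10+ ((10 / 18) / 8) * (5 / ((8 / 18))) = 345 / 32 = 10.78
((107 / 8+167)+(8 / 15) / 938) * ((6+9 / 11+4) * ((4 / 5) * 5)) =15688739 / 2010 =7805.34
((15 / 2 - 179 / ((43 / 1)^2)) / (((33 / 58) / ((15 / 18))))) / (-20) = -793933 / 1464408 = -0.54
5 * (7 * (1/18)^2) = 0.11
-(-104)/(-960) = -13/120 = -0.11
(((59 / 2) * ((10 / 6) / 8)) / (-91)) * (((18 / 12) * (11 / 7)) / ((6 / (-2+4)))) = -3245 / 61152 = -0.05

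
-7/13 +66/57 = 0.62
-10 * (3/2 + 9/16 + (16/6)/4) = -655/24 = -27.29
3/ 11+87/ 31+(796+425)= 417411/ 341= 1224.08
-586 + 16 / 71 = -41590 / 71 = -585.77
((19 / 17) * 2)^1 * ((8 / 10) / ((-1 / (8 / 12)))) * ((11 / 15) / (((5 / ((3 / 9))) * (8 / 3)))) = -418 / 19125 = -0.02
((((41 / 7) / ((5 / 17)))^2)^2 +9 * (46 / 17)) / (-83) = -4012797794927 / 2117381875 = -1895.17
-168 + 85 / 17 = -163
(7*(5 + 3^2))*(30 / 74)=1470 / 37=39.73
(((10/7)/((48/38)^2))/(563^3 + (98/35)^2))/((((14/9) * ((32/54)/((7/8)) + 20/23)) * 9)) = 54625/235774088960256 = 0.00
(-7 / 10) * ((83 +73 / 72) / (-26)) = 42343 / 18720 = 2.26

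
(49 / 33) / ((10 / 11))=49 / 30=1.63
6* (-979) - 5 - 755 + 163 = -6471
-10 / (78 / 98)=-490 / 39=-12.56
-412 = -412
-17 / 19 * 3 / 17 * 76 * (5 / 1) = -60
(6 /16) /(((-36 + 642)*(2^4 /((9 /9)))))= 0.00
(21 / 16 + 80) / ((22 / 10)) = 6505 / 176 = 36.96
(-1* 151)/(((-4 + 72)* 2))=-151/136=-1.11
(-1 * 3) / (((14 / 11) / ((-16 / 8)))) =33 / 7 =4.71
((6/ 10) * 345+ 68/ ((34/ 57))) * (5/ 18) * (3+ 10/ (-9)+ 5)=16585/ 27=614.26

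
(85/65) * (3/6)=17/26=0.65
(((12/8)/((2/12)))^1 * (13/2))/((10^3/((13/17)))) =1521/34000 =0.04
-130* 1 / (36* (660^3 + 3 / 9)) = -65 / 5174928006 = -0.00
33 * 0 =0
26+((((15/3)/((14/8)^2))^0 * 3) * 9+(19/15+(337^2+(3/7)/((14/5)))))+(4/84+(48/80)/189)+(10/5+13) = 113638.47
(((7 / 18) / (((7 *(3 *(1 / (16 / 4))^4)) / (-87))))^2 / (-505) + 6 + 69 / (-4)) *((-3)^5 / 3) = 56956501 / 2020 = 28196.29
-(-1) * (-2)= -2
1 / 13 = 0.08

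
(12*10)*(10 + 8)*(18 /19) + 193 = 42547 /19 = 2239.32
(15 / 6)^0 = 1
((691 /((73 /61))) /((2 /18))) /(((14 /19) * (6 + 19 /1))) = 7207821 /25550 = 282.11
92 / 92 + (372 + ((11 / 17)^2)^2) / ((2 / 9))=279927119 / 167042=1675.79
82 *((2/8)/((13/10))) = 205/13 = 15.77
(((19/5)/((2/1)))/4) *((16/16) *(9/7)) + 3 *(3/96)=789/1120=0.70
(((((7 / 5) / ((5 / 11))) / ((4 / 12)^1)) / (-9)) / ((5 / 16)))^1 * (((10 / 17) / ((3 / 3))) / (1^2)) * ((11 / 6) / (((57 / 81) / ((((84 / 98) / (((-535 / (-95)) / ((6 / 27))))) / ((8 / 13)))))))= -12584 / 45475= -0.28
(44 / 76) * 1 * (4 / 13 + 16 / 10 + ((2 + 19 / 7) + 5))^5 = 45483085362374606848 / 370519086153125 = 122755.04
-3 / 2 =-1.50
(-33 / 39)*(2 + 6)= -6.77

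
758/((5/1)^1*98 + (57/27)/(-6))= 40932/26441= 1.55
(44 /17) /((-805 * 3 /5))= -44 /8211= -0.01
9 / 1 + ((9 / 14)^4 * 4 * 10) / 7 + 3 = 436173 / 33614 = 12.98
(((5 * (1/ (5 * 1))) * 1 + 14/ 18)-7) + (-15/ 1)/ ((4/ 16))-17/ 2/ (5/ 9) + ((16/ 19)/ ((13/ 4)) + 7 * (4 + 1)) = -1006199/ 22230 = -45.26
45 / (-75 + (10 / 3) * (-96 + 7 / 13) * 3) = -117 / 2677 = -0.04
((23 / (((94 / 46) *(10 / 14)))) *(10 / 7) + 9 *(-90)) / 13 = -37012 / 611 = -60.58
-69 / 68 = -1.01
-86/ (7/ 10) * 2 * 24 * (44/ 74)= -908160/ 259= -3506.41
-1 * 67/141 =-67/141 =-0.48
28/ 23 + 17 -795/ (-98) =59347/ 2254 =26.33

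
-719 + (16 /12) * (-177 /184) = -720.28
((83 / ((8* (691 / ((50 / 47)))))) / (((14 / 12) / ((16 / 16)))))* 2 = 6225 / 227339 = 0.03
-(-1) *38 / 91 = 38 / 91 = 0.42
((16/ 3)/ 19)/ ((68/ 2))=8/ 969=0.01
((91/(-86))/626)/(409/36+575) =-819/284106031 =-0.00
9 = 9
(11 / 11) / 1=1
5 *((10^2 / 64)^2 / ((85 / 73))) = 45625 / 4352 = 10.48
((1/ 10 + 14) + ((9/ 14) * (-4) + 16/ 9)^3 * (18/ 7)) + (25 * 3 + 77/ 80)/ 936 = 4173254593/ 323616384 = 12.90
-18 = -18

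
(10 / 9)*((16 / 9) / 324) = 40 / 6561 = 0.01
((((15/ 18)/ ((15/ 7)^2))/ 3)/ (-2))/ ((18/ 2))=-49/ 14580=-0.00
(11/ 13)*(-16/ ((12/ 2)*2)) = -44/ 39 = -1.13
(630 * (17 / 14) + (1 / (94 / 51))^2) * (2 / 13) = 6762141 / 57434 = 117.74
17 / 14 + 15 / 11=397 / 154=2.58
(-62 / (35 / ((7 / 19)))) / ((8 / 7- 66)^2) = -1519 / 9790510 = -0.00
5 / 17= 0.29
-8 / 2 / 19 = -0.21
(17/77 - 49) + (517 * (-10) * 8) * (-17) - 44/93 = 5034689624/7161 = 703070.75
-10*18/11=-180/11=-16.36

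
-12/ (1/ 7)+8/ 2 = -80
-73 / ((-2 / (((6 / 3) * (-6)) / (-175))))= 438 / 175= 2.50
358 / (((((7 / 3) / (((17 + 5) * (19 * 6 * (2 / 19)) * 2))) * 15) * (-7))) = -189024 / 245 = -771.53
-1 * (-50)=50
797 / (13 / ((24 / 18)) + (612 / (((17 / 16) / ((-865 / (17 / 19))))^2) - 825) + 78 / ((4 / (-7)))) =15662644 / 9957287766609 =0.00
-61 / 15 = -4.07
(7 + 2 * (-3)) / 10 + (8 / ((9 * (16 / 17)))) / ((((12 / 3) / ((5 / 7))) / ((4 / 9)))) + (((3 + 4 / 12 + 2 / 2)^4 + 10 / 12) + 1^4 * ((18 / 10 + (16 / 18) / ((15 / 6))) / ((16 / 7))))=5360891 / 15120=354.56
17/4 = 4.25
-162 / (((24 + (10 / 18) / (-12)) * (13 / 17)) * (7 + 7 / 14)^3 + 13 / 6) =-264384 / 12615161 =-0.02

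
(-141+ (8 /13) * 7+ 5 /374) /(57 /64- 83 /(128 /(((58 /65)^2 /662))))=-285948549900 /1861661483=-153.60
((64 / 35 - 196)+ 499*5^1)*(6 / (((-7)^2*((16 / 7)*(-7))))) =-241587 / 13720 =-17.61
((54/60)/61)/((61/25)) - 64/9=-475883/66978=-7.11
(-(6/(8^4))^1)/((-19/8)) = 3/4864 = 0.00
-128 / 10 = -64 / 5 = -12.80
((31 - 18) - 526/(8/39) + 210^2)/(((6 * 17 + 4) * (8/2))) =166195/1696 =97.99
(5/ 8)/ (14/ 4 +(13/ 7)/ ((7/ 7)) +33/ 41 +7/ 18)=12915/ 135368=0.10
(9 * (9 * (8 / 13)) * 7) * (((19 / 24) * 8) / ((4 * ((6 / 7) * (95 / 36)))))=244.25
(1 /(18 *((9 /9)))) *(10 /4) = 5 /36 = 0.14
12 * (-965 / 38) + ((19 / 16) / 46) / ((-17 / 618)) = -36333789 / 118864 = -305.68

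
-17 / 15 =-1.13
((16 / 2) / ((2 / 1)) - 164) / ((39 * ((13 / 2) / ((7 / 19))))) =-2240 / 9633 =-0.23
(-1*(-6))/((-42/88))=-88/7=-12.57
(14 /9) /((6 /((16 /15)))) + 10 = 10.28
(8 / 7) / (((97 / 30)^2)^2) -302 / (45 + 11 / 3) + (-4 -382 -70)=-20908992251547 / 45238462591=-462.20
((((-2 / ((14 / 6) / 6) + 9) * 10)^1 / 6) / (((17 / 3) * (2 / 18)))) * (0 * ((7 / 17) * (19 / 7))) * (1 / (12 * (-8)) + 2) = 0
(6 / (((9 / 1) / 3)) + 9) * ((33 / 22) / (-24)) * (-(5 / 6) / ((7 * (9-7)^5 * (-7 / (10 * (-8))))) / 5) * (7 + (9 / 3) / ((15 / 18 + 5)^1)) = 2893 / 65856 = 0.04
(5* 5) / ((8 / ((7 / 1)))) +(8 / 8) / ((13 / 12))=22.80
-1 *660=-660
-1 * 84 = -84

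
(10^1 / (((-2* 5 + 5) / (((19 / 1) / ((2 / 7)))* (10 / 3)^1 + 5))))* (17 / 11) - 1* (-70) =-20810 / 33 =-630.61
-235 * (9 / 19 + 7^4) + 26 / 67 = -564345.93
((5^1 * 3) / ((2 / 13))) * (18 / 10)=351 / 2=175.50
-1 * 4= -4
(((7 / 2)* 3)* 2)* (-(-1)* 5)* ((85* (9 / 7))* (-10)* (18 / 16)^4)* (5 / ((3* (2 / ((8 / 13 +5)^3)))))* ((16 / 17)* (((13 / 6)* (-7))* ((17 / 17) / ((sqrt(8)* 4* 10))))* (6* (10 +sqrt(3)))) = 20099681728875* sqrt(2)* (sqrt(3) +10) / 1384448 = 240880400.88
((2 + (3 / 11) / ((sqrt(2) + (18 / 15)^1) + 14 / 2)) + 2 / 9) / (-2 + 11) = 0.25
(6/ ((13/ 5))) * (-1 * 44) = -1320/ 13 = -101.54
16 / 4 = 4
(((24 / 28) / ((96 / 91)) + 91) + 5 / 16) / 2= 737 / 16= 46.06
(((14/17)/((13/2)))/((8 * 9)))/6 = 7/23868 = 0.00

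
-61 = -61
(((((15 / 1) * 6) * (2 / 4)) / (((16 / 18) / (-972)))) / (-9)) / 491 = 11.14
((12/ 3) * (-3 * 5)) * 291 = -17460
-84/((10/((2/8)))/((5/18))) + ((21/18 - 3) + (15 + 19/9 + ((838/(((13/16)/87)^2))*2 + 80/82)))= 4793350608065/249444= 19216139.13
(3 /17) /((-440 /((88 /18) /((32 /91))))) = -91 /16320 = -0.01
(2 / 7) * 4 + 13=99 / 7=14.14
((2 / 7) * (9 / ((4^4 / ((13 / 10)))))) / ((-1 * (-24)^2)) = -13 / 573440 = -0.00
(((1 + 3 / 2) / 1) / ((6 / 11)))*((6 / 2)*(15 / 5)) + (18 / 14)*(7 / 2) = 183 / 4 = 45.75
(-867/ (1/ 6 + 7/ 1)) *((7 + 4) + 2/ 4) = -59823/ 43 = -1391.23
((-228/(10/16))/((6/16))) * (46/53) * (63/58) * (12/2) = -42287616/7685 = -5502.62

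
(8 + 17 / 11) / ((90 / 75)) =175 / 22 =7.95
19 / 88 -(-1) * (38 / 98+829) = 3577251 / 4312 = 829.60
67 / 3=22.33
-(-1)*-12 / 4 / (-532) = 3 / 532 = 0.01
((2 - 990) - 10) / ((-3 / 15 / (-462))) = -2305380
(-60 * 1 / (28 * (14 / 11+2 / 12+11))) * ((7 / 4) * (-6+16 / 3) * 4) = 660 / 821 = 0.80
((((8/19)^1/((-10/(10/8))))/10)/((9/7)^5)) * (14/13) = -117649/72925515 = -0.00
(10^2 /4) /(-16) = -25 /16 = -1.56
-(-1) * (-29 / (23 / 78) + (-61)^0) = -2239 / 23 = -97.35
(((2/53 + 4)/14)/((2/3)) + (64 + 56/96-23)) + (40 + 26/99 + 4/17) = 206084327/2497572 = 82.51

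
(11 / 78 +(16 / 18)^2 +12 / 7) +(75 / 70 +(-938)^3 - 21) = -825293689.28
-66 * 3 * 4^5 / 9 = -22528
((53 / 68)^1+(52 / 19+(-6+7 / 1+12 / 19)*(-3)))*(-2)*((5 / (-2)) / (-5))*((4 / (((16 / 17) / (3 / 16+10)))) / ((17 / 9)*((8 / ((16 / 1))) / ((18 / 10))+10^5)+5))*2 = 1808811 / 2862360640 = 0.00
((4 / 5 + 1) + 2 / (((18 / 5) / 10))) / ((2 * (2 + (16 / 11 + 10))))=3641 / 13320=0.27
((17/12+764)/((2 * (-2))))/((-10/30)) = 9185/16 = 574.06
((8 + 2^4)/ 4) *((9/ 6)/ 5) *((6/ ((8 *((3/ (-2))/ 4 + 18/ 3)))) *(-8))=-48/ 25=-1.92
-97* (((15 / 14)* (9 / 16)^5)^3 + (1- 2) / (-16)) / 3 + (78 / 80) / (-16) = -99125889802619528927731 / 47454249129617821532160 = -2.09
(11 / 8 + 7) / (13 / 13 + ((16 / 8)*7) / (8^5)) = 137216 / 16391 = 8.37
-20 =-20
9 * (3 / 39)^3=9 / 2197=0.00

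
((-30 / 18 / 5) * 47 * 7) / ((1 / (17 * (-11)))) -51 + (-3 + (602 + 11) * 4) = 68717 / 3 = 22905.67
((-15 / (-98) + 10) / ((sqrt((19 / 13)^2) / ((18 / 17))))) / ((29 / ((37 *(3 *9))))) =116298585 / 458983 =253.38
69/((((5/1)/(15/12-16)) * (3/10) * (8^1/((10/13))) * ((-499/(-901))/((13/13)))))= -6113285/51896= -117.80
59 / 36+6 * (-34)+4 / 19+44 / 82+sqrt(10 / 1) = -5654063 / 28044+sqrt(10) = -198.45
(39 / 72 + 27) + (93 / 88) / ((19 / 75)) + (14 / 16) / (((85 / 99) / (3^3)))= 25253087 / 426360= 59.23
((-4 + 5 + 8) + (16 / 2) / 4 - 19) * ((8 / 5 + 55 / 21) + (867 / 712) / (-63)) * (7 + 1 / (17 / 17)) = -119608 / 445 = -268.78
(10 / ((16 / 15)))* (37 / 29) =2775 / 232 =11.96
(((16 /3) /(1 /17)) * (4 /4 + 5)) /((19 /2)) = 1088 /19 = 57.26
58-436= -378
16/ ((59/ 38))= 608/ 59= 10.31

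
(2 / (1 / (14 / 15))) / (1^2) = 28 / 15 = 1.87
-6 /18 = -1 /3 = -0.33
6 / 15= 2 / 5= 0.40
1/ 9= 0.11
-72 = -72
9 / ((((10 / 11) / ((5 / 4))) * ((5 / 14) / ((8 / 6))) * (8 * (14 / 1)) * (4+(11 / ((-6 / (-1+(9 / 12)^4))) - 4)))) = 288 / 875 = 0.33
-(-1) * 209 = 209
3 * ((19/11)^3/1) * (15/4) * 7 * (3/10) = 121.75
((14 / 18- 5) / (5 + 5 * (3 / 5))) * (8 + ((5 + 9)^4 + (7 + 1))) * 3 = -182552 / 3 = -60850.67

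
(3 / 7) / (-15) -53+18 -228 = -9206 / 35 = -263.03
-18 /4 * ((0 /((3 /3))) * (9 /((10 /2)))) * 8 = 0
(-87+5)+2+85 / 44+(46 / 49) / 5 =-839551 / 10780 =-77.88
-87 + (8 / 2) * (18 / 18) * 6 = -63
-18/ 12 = -3/ 2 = -1.50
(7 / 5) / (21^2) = 1 / 315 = 0.00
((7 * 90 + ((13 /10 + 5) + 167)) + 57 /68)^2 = 74751387649 /115600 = 646638.30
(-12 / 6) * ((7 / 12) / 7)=-1 / 6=-0.17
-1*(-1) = 1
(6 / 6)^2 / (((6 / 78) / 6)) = 78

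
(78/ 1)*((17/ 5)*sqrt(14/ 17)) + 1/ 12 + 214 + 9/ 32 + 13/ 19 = 392249/ 1824 + 78*sqrt(238)/ 5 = 455.71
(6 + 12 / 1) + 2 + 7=27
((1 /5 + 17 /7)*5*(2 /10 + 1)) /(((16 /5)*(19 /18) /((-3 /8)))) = -1863 /1064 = -1.75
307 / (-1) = -307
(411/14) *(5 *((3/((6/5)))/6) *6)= 366.96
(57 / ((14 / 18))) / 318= 0.23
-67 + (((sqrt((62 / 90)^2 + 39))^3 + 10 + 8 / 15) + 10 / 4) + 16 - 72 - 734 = -25319 / 30 + 639488*sqrt(1249) / 91125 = -595.95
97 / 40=2.42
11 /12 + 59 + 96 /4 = 1007 /12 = 83.92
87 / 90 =29 / 30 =0.97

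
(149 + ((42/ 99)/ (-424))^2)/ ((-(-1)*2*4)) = 7292658433/ 391552128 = 18.63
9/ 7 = 1.29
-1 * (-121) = 121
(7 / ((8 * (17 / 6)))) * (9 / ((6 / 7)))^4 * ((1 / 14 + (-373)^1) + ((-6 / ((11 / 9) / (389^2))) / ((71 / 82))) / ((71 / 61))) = -334027936211760189 / 120661376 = -2768308694.01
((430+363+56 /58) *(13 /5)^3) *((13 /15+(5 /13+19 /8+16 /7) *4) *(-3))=-8943747189 /10150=-881157.36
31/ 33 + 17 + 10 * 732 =242152/ 33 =7337.94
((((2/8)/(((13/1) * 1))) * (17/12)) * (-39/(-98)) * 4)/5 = 17/1960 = 0.01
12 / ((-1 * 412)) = -3 / 103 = -0.03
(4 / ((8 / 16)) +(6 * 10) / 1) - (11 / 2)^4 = -13553 / 16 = -847.06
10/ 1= 10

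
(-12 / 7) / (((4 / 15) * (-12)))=15 / 28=0.54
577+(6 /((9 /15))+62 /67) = 39391 /67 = 587.93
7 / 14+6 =13 / 2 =6.50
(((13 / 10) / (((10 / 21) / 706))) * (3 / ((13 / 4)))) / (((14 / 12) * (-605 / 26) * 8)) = -8.19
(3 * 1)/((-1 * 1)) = -3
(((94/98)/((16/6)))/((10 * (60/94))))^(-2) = 1536640000/4879681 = 314.91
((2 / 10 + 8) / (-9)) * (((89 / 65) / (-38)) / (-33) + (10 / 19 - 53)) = 175358681 / 3667950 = 47.81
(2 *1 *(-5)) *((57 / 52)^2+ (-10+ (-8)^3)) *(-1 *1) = -7041195 / 1352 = -5207.98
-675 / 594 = -25 / 22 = -1.14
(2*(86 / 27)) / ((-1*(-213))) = 172 / 5751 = 0.03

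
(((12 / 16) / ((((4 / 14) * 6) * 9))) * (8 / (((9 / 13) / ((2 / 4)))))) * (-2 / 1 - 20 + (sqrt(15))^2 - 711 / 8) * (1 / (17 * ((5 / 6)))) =-69797 / 36720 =-1.90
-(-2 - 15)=17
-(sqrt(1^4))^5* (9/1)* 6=-54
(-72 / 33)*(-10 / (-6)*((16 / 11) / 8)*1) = -80 / 121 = -0.66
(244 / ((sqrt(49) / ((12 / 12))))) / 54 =122 / 189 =0.65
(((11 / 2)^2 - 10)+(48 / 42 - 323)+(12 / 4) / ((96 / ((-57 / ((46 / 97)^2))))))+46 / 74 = -5417410955 / 17537408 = -308.91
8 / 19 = 0.42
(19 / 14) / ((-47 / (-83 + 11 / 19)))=783 / 329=2.38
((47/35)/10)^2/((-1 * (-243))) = 2209/29767500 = 0.00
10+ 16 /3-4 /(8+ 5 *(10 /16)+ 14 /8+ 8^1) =7586 /501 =15.14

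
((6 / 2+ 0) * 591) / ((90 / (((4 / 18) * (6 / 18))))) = 197 / 135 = 1.46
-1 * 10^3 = -1000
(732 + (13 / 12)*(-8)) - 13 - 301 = 1228 / 3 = 409.33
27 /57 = 9 /19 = 0.47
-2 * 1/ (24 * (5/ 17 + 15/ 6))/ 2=-17/ 1140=-0.01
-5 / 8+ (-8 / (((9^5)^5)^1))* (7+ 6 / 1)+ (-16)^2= 1466665588854454838857617875 / 5743183901534820710161992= 255.37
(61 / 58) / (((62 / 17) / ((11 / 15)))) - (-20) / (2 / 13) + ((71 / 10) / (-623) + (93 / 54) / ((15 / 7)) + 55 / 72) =79704045727 / 604883160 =131.77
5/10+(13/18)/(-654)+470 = 5538713/11772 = 470.50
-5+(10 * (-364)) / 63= -565 / 9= -62.78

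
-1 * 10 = -10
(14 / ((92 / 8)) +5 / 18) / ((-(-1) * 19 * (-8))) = -619 / 62928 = -0.01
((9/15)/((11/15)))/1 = 0.82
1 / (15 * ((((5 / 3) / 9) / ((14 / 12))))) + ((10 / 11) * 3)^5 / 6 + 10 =35.57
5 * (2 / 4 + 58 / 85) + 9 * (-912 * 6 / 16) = -104451 / 34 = -3072.09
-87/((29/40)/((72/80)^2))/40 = -243/100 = -2.43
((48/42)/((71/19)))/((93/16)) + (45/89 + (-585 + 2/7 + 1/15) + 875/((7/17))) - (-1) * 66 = 1573880568/979445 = 1606.91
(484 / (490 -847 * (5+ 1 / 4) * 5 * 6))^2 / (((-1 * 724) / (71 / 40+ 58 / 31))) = -132383922 / 1982448518684375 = -0.00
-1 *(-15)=15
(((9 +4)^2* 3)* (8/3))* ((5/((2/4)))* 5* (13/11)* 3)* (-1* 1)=-2636400/11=-239672.73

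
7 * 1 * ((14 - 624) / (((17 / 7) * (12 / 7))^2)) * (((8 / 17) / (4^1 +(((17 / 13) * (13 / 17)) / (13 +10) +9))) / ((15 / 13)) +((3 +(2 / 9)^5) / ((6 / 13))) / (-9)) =4800832587943301 / 28198472036400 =170.25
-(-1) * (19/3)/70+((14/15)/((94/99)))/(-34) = 1033/16779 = 0.06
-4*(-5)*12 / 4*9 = 540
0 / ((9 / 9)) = 0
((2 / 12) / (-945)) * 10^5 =-10000 / 567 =-17.64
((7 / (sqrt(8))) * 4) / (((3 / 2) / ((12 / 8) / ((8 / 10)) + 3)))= 32.17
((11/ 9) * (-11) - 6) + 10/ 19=-18.92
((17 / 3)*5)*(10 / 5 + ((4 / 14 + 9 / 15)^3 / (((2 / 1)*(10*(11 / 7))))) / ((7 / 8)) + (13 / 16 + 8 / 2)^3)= 18634102704449 / 5795328000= 3215.37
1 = 1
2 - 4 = -2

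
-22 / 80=-0.28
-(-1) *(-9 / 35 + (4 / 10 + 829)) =5804 / 7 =829.14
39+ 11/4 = 167/4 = 41.75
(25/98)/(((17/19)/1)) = 475/1666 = 0.29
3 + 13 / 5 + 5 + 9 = 19.60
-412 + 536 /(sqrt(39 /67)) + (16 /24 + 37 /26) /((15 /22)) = 293.60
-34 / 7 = -4.86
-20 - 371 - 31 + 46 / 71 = -29916 / 71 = -421.35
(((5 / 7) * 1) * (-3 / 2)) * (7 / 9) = -5 / 6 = -0.83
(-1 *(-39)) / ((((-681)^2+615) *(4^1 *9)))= 13 / 5572512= 0.00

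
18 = 18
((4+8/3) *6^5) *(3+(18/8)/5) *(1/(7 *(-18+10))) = -22356/7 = -3193.71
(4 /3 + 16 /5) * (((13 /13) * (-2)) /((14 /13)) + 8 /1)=2924 /105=27.85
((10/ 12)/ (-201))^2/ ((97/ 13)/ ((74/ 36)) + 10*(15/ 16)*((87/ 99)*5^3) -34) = 264550/ 15382522741689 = 0.00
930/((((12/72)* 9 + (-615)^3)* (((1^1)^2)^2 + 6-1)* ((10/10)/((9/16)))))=-465/1240577992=-0.00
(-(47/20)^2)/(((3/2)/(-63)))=46389/200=231.94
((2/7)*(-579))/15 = -386/35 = -11.03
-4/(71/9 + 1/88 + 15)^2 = -2509056/328950769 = -0.01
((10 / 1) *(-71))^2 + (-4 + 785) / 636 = 320608381 / 636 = 504101.23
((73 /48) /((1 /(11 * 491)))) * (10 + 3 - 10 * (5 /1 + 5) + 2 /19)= -713755.18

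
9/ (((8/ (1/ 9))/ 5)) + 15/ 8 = 5/ 2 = 2.50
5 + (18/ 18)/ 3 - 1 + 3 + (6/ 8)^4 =5875/ 768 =7.65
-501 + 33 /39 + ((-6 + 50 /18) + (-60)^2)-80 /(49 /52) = 17266225 /5733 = 3011.73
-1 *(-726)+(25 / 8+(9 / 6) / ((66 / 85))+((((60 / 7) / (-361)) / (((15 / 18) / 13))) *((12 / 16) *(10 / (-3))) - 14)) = 159662147 / 222376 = 717.98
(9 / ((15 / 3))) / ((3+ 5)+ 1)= 1 / 5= 0.20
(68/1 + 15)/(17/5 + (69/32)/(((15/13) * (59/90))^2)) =11556920/998161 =11.58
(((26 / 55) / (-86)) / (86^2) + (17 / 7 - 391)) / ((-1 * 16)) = 47576988891 / 1959052480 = 24.29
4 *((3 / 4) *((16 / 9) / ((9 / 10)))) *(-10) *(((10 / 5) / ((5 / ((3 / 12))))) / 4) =-40 / 27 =-1.48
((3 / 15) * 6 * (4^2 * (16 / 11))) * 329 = 505344 / 55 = 9188.07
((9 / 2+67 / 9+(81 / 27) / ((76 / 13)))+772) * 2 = 536569 / 342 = 1568.92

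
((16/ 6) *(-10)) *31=-826.67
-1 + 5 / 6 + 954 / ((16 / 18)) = 12877 / 12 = 1073.08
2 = 2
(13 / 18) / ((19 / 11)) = 143 / 342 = 0.42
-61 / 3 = -20.33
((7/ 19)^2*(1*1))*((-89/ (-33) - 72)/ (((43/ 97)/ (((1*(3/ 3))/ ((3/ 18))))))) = -21740222/ 170753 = -127.32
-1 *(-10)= 10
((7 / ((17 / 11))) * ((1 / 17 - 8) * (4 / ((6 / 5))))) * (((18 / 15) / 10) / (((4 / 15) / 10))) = -155925 / 289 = -539.53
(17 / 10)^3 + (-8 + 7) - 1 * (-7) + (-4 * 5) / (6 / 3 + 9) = 100043 / 11000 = 9.09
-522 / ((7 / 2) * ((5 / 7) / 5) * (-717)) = 1.46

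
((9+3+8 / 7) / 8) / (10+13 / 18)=207 / 1351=0.15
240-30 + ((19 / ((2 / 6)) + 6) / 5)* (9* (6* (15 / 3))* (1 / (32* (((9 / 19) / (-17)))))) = -57687 / 16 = -3605.44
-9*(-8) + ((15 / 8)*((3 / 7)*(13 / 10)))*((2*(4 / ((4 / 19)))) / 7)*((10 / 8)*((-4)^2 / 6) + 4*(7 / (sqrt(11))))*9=47457 / 196 + 20007*sqrt(11) / 154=673.01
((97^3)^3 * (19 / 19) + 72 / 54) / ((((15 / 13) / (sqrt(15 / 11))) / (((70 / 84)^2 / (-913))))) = -148245056437640217575 * sqrt(165) / 3253932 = -585212668420491.53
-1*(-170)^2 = -28900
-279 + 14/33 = -9193/33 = -278.58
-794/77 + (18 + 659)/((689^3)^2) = -84944611394705592505/8237701608806466797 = -10.31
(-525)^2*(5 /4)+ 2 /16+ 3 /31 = 344531.47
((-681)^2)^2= 215074265121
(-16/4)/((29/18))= -72/29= -2.48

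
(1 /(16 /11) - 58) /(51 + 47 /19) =-17423 /16256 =-1.07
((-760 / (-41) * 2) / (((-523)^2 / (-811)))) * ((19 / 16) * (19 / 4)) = -27813245 / 44858756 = -0.62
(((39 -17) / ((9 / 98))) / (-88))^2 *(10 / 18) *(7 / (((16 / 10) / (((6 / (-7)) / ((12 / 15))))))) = -300125 / 15552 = -19.30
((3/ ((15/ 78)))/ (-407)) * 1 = -78/ 2035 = -0.04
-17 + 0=-17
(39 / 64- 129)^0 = 1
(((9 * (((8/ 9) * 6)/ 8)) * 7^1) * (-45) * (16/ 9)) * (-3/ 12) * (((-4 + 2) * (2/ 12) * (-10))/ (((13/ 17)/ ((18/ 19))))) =856800/ 247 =3468.83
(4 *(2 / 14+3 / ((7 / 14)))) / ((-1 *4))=-43 / 7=-6.14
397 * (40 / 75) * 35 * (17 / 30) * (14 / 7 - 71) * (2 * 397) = -3451006664 / 15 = -230067110.93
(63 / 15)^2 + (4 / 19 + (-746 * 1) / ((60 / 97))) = -3386321 / 2850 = -1188.18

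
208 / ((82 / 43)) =4472 / 41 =109.07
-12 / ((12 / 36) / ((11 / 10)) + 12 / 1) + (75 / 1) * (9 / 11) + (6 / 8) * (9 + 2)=613077 / 8932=68.64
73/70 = 1.04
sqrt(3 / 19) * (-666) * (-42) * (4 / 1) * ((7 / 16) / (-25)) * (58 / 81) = -105154 * sqrt(57) / 1425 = -557.12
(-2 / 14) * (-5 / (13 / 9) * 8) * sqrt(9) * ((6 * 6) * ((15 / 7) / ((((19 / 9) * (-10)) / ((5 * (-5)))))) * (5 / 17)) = 65610000 / 205751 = 318.88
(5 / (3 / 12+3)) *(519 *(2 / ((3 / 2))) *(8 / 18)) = 55360 / 117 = 473.16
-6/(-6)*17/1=17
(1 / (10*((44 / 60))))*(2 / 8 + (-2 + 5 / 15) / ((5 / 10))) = -37 / 88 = -0.42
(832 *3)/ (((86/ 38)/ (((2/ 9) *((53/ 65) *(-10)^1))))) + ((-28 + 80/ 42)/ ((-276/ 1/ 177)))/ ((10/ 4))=-68942474/ 34615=-1991.69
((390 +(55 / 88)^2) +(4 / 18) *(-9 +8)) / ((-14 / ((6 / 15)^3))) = -224737 / 126000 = -1.78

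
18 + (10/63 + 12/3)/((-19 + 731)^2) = 287437379/15968736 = 18.00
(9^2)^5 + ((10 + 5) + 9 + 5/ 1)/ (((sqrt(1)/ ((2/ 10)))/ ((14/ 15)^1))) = 261508830481/ 75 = 3486784406.41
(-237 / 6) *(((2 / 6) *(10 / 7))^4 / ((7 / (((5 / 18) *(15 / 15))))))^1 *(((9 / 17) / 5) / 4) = -49375 / 23143239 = -0.00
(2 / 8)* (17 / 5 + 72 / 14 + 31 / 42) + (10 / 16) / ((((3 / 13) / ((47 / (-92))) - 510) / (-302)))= 29364161 / 10916010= 2.69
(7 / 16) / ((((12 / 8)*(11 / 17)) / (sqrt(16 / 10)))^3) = 275128*sqrt(10) / 898425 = 0.97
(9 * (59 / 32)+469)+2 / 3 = 486.26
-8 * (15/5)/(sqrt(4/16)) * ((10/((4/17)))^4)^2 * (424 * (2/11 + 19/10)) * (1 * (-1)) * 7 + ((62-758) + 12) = 138903135100762235529/44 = 3156889434108232625.66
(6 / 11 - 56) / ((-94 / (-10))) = -3050 / 517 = -5.90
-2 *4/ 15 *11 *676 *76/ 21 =-4521088/ 315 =-14352.66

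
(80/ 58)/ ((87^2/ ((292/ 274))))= 0.00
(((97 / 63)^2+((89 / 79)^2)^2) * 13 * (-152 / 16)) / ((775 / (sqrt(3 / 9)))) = -76014900432263 * sqrt(3) / 359428426211925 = -0.37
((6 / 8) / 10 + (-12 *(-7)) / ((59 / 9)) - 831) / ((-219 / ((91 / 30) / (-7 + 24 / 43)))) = -839444151 / 477215600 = -1.76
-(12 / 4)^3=-27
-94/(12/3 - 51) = 2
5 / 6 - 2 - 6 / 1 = -43 / 6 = -7.17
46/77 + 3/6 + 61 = 9563/154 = 62.10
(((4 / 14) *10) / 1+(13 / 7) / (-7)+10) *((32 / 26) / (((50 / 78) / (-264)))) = -7818624 / 1225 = -6382.55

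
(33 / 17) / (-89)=-33 / 1513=-0.02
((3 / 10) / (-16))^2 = 9 / 25600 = 0.00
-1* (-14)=14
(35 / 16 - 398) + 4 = -6269 / 16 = -391.81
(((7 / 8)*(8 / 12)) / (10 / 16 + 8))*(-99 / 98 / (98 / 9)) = -99 / 15778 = -0.01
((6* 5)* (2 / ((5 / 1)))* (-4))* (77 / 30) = -616 / 5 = -123.20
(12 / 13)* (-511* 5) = -30660 / 13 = -2358.46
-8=-8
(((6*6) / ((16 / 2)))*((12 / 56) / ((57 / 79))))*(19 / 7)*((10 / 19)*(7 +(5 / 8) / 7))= 1411335 / 104272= 13.54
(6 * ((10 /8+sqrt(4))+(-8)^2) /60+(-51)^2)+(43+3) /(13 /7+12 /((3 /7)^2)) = 147218639 /56440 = 2608.41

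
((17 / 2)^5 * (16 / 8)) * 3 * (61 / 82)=259833831 / 1312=198044.08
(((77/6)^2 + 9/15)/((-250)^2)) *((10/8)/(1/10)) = 29753/900000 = 0.03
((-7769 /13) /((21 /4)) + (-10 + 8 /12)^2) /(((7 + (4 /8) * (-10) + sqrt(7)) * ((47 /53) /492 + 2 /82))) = 380431456 /559377 -190215728 * sqrt(7) /559377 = -219.59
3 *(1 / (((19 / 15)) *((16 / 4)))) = 45 / 76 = 0.59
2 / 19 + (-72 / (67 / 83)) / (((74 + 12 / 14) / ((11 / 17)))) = -1887304 / 2834971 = -0.67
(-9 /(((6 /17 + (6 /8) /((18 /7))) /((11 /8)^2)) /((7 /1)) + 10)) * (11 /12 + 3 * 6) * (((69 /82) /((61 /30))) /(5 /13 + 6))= -395807847435 /360425532568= -1.10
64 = 64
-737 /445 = -1.66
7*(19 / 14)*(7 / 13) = 133 / 26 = 5.12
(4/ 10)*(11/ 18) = 11/ 45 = 0.24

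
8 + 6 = 14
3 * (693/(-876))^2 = 160083/85264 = 1.88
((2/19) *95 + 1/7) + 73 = 582/7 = 83.14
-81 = -81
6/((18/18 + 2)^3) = 2/9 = 0.22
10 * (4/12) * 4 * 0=0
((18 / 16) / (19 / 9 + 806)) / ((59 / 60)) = 1215 / 858214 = 0.00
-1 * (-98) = 98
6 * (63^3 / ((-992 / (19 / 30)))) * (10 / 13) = -4750893 / 6448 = -736.80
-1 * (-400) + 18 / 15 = 2006 / 5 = 401.20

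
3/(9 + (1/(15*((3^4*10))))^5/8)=6354664570822500000000/19063993712467500000001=0.33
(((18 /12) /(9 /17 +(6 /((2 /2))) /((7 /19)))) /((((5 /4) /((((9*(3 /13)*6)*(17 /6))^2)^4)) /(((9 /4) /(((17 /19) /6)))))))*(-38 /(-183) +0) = 89614695061111692849133806 /165948179226635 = 540016139247.45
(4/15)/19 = 4/285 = 0.01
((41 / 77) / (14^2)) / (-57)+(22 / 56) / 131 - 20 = -20.00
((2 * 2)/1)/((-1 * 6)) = -2/3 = -0.67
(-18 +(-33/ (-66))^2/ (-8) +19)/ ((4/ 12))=93/ 32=2.91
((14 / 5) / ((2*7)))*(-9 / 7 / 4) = -9 / 140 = -0.06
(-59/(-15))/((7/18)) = 354/35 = 10.11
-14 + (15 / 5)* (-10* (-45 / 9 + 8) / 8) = -101 / 4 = -25.25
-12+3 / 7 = -81 / 7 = -11.57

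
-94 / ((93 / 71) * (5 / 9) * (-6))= 3337 / 155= 21.53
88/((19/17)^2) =25432/361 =70.45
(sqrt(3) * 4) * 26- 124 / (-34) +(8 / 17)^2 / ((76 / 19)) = 1070 / 289 +104 * sqrt(3) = 183.84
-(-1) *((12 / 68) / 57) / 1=0.00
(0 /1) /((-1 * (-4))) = 0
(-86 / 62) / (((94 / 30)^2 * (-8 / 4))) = 9675 / 136958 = 0.07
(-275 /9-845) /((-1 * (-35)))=-1576 /63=-25.02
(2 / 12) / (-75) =-1 / 450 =-0.00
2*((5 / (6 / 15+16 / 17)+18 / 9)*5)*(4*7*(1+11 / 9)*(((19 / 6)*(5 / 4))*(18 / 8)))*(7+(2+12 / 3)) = 412659.72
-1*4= -4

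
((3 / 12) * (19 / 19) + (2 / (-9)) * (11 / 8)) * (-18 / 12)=1 / 12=0.08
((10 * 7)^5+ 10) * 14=23529800140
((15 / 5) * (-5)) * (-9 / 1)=135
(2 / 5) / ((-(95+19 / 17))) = -17 / 4085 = -0.00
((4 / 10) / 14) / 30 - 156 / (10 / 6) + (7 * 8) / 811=-79645469 / 851550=-93.53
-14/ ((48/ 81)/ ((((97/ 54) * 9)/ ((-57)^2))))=-0.12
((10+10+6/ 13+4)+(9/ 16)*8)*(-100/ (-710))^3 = 376500/ 4652843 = 0.08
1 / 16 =0.06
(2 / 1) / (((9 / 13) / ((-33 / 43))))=-286 / 129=-2.22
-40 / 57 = -0.70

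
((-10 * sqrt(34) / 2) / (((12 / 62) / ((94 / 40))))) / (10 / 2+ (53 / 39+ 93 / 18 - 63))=18941 * sqrt(34) / 16060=6.88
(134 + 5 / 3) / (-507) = -0.27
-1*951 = -951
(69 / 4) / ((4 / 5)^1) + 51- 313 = -3847 / 16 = -240.44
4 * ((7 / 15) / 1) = 28 / 15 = 1.87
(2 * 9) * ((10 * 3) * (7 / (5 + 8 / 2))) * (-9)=-3780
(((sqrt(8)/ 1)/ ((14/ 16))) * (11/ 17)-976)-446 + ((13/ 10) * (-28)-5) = -7317/ 5 + 176 * sqrt(2)/ 119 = -1461.31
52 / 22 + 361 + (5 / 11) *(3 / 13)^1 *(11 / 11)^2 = 51976 / 143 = 363.47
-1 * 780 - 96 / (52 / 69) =-11796 / 13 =-907.38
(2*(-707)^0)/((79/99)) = 198/79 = 2.51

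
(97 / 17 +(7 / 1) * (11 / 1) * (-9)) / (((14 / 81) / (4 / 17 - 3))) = 22240494 / 2023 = 10993.82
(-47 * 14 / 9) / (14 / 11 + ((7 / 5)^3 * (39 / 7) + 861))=-64625 / 775701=-0.08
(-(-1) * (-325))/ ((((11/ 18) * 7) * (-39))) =150/ 77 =1.95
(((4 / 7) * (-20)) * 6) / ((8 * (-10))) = 6 / 7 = 0.86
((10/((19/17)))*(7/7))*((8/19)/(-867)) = -80/18411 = -0.00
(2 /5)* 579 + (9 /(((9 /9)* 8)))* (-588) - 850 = -12799 /10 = -1279.90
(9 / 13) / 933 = 0.00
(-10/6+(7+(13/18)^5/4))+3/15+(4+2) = 437716817/37791360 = 11.58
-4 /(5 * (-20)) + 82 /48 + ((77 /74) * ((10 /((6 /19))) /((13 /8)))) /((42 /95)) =41223707 /865800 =47.61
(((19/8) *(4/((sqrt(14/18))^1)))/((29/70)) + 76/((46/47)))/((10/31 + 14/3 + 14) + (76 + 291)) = 26505 *sqrt(7)/1041013 + 166098/825631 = 0.27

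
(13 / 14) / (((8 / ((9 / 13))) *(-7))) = -9 / 784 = -0.01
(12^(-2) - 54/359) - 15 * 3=-2333737/51696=-45.14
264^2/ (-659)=-69696/ 659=-105.76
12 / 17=0.71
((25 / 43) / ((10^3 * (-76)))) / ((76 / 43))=-0.00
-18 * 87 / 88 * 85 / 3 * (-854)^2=-4044968865 / 11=-367724442.27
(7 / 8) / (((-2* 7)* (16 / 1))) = -1 / 256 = -0.00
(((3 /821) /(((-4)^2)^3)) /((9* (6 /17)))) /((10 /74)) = 629 /302653440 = 0.00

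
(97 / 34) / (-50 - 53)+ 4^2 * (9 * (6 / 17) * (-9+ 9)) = -97 / 3502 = -0.03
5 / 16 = 0.31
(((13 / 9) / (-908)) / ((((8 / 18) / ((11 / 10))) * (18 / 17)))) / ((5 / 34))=-41327 / 1634400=-0.03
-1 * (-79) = 79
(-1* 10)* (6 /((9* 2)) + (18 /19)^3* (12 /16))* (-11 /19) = 2197910 /390963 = 5.62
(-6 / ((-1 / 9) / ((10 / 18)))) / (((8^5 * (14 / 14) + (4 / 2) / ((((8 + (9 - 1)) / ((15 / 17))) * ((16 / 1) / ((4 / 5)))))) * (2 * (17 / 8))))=768 / 3565159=0.00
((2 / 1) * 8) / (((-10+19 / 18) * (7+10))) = -288 / 2737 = -0.11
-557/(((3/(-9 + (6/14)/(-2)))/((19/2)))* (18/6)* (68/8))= 455069/714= 637.35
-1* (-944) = 944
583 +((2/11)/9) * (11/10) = 583.02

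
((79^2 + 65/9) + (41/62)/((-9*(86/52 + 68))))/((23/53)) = 167322720433/11621187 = 14398.07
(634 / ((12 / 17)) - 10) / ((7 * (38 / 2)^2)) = 5329 / 15162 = 0.35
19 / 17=1.12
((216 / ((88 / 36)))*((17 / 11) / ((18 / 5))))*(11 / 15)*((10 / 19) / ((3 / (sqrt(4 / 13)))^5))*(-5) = -54400*sqrt(13) / 12397671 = -0.02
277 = 277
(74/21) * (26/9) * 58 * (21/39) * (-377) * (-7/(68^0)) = 22653176/27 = 839006.52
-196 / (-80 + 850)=-14 / 55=-0.25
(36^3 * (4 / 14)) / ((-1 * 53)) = -93312 / 371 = -251.51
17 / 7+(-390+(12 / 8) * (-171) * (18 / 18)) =-9017 / 14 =-644.07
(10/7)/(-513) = -0.00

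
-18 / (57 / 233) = -1398 / 19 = -73.58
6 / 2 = 3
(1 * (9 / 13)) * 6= 54 / 13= 4.15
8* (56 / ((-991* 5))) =-448 / 4955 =-0.09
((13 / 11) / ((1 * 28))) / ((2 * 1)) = 13 / 616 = 0.02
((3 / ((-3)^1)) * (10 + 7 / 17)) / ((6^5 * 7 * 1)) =-59 / 308448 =-0.00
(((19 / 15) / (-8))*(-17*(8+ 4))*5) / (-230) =-323 / 460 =-0.70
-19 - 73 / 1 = -92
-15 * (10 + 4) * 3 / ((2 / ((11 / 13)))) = -3465 / 13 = -266.54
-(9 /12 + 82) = -331 /4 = -82.75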